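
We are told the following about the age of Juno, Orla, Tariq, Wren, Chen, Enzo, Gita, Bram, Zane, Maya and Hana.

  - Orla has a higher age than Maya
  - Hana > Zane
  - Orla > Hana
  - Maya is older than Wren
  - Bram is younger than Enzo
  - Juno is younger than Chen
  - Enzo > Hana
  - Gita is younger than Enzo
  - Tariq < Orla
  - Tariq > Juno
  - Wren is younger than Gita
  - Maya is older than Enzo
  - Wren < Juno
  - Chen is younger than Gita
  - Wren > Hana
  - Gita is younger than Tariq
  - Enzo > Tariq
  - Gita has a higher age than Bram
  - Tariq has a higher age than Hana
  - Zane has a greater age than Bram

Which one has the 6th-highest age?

Chen

The consecutive relations fix a unique order: Bram < Zane < Hana < Wren < Juno < Chen < Gita < Tariq < Enzo < Maya < Orla.
The 6th largest is Chen.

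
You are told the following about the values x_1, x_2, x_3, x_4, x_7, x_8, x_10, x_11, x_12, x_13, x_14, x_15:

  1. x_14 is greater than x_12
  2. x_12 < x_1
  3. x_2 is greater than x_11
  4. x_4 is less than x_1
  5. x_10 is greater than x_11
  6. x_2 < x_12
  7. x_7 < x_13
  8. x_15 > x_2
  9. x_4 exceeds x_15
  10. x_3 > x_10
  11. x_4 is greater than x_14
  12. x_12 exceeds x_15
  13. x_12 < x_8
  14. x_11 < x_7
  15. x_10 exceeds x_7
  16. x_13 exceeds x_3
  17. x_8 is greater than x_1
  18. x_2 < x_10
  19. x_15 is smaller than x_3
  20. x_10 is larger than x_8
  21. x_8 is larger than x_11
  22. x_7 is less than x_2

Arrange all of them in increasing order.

x_11 < x_7 < x_2 < x_15 < x_12 < x_14 < x_4 < x_1 < x_8 < x_10 < x_3 < x_13

The consecutive links are each given: x_11 < x_7; x_7 < x_2; x_2 < x_15; x_15 < x_12; x_12 < x_14; x_14 < x_4; x_4 < x_1; x_1 < x_8; x_8 < x_10; x_10 < x_3; x_3 < x_13.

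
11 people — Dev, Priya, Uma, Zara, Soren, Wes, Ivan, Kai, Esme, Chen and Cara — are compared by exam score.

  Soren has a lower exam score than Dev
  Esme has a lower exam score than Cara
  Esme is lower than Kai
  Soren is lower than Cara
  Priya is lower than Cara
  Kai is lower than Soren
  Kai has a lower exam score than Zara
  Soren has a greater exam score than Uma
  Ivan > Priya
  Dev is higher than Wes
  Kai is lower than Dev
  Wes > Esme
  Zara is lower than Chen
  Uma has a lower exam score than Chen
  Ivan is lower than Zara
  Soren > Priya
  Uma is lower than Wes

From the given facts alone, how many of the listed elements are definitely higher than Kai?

Directly above Kai: Zara, Soren, Dev.
One step further: Chen, Cara (5 so far).
Nothing else is reachable above Kai; 5 in all.

5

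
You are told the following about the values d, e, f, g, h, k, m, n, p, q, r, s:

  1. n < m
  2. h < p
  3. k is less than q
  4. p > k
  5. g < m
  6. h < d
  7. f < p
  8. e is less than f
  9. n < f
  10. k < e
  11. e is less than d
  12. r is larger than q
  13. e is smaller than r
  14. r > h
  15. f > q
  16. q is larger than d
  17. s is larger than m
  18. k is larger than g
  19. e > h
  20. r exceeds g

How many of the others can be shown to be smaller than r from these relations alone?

From r the given relations immediately reach g, h, e, q.
From those, k, d — 6 in total.
No other element is forced below r by the given relations, so the count is 6.

6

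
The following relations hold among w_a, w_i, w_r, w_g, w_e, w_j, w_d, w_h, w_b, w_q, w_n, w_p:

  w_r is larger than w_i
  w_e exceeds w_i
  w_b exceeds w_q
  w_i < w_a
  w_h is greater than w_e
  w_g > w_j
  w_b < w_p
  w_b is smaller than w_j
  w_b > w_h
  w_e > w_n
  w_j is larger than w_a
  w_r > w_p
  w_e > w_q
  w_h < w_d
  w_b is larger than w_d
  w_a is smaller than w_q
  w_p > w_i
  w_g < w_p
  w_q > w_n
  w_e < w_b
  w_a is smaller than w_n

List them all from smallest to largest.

Nothing is placed below w_i, so it is least; from there w_i < w_a; w_a < w_n; w_n < w_q; w_q < w_e; w_e < w_h; w_h < w_d; w_d < w_b; w_b < w_j; w_j < w_g; w_g < w_p; w_p < w_r, each given directly.

w_i < w_a < w_n < w_q < w_e < w_h < w_d < w_b < w_j < w_g < w_p < w_r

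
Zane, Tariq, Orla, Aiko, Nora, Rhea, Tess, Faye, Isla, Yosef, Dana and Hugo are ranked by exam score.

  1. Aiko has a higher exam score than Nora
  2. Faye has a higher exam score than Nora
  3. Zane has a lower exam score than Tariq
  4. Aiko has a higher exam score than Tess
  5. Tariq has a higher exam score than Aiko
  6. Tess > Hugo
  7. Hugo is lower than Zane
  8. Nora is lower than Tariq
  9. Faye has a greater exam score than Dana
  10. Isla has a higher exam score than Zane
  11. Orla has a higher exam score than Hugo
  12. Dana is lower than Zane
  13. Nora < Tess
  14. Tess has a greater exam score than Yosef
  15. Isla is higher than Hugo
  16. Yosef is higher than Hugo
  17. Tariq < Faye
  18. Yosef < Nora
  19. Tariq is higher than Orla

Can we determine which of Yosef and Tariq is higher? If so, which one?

Yosef < Nora < Tess < Aiko < Tariq, by transitivity through Nora, Tess, Aiko.
So Tariq is higher.

Tariq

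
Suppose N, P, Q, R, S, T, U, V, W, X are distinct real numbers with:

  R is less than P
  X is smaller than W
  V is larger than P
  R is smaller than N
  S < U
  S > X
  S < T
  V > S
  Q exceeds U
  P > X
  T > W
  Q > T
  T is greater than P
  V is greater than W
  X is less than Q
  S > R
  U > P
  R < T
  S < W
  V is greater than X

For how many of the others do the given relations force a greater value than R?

8

From R the given relations immediately reach S, P, T, N.
From those, W, U, V, Q — 8 in total.
Nothing else is reachable above R; 8 in all.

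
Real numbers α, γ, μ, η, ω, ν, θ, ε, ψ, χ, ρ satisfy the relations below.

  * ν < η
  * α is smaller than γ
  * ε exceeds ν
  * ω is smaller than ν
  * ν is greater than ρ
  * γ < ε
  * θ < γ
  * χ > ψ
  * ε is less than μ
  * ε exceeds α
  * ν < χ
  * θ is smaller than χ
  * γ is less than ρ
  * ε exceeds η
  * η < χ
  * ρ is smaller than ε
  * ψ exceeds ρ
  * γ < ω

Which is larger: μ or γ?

Link the given pairs in sequence: γ < ω; ω < ν; ν < η; η < ε; ε < μ.
Chaining these gives γ < ω < ν < η < ε < μ.
So γ < μ; μ is the larger of the two.

μ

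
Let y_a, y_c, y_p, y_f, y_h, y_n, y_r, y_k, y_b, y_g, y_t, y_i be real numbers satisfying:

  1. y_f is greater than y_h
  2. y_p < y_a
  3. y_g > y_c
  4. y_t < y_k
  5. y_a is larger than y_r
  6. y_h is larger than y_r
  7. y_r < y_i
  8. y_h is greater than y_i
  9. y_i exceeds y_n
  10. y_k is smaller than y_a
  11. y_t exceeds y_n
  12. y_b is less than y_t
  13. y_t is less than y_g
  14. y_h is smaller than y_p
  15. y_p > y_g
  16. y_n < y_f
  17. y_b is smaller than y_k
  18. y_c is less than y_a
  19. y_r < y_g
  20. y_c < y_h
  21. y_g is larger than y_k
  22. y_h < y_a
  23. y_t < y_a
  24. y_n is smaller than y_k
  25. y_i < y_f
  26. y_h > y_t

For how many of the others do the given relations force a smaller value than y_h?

Directly below y_h: y_r, y_t, y_c, y_i.
One step further: y_b, y_n (6 so far).
No other element is forced below y_h by the given relations, so the count is 6.

6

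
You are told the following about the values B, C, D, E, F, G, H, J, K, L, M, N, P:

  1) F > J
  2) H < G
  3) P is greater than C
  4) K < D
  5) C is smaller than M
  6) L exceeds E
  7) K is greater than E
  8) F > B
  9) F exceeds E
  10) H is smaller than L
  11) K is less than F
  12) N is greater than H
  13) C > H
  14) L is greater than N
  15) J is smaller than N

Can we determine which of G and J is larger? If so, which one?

Following every chain through G: below G we get H.
J is not reached, and no chain runs the other way from J to G.
So the given relations leave the order of G and J undetermined.

undetermined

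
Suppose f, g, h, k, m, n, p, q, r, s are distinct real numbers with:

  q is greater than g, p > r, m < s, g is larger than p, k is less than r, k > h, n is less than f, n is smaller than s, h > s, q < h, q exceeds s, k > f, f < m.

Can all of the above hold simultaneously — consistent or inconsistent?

Chaining the given relations yields h < k < r < p < g < q, so h < q. But one relation states q < h. These cannot both hold.

inconsistent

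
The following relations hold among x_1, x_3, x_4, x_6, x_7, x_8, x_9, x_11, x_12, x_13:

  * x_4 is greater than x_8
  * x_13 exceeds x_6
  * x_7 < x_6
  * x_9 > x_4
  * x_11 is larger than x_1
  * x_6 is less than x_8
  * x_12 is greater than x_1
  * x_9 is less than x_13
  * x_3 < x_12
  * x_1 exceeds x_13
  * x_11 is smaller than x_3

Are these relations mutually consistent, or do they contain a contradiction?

Every relation is compatible with x_7 < x_6 < x_8 < x_4 < x_9 < x_13 < x_1 < x_11 < x_3 < x_12; the set is consistent.

consistent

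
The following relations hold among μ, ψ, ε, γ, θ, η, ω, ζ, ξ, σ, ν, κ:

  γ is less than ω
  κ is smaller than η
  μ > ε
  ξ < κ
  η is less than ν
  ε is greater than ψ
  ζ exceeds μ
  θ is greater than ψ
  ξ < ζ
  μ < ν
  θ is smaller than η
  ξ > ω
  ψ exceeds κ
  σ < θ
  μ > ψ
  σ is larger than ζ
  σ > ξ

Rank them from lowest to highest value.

γ < ω < ξ < κ < ψ < ε < μ < ζ < σ < θ < η < ν

Each adjacent pair is fixed by a given relation: γ < ω; ω < ξ; ξ < κ; κ < ψ; ψ < ε; ε < μ; μ < ζ; ζ < σ; σ < θ; θ < η; η < ν. Chaining them end to end gives the full order.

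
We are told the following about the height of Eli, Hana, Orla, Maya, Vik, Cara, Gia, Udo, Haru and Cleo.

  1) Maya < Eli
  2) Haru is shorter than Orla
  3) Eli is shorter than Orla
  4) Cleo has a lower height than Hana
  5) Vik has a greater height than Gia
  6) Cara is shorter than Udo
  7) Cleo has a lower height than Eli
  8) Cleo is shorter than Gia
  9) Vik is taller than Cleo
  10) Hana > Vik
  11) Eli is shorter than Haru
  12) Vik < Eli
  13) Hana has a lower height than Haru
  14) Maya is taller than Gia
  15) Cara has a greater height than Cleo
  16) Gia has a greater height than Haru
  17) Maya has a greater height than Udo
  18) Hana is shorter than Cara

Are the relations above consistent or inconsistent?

inconsistent

Chaining the given relations yields Gia < Vik < Hana < Cara < Udo < Maya < Eli < Haru, so Gia < Haru. But one relation states Haru < Gia. These cannot both hold.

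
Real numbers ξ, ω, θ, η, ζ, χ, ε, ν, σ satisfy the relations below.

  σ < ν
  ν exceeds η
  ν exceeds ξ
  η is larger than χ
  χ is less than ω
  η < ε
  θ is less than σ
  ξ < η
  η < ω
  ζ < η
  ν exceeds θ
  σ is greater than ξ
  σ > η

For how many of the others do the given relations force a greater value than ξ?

5

The elements the relations force above ξ are η, ε, ω, σ, ν — no chain reaches any other.
That is 5.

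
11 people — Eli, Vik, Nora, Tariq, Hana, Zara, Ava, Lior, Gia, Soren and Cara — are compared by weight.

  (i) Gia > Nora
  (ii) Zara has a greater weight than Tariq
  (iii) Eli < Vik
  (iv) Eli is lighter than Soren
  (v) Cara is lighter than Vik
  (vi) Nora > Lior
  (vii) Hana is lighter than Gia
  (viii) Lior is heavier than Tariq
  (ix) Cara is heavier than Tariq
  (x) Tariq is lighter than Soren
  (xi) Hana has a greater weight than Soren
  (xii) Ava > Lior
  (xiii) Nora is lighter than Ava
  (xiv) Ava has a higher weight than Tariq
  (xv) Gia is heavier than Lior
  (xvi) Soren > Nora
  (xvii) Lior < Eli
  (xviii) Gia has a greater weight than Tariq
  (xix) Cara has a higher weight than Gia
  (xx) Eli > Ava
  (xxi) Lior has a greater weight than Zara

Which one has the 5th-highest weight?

Piecing the relations together gives one ordering: Tariq < Zara < Lior < Nora < Ava < Eli < Soren < Hana < Gia < Cara < Vik.
Counting 5 from the largest end gives Soren.

Soren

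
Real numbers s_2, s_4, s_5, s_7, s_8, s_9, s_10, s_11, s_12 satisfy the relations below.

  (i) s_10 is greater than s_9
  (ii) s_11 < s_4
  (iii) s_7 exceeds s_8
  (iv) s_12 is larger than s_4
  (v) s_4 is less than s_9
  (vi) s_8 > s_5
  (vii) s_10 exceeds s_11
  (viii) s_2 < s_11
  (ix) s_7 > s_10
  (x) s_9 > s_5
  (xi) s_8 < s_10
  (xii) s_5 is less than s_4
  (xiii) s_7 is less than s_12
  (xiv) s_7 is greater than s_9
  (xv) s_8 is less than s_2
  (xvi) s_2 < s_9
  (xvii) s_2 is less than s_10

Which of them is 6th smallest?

s_9

The consecutive relations fix a unique order: s_5 < s_8 < s_2 < s_11 < s_4 < s_9 < s_10 < s_7 < s_12.
The 6th smallest is s_9.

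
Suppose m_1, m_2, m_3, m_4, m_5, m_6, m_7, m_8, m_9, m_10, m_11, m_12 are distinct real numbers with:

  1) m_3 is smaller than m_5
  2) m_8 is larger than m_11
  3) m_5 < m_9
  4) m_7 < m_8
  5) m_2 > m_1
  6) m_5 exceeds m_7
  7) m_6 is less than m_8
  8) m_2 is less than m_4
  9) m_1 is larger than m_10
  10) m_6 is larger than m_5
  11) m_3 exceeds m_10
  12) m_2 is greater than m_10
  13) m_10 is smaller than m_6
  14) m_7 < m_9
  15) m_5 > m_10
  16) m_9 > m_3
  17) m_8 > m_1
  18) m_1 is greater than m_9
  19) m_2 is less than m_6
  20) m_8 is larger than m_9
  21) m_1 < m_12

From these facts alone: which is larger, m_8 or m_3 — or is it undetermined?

Link the given pairs in sequence: m_3 < m_5; m_5 < m_9; m_9 < m_1; m_1 < m_2; m_2 < m_6; m_6 < m_8.
Chaining these gives m_3 < m_5 < m_9 < m_1 < m_2 < m_6 < m_8.
So m_8 is larger.

m_8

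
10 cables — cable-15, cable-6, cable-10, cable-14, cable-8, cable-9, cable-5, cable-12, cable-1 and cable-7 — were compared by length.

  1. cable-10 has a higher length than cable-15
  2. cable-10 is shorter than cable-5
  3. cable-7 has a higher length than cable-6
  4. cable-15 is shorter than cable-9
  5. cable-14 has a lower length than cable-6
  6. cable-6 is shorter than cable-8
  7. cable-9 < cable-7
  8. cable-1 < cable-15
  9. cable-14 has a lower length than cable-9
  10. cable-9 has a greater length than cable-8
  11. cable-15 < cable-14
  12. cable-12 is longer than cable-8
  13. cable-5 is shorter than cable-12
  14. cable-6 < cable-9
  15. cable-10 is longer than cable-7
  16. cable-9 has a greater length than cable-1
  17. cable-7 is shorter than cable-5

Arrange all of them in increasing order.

cable-1 < cable-15 < cable-14 < cable-6 < cable-8 < cable-9 < cable-7 < cable-10 < cable-5 < cable-12

Each adjacent pair is fixed by a given relation: cable-1 < cable-15; cable-15 < cable-14; cable-14 < cable-6; cable-6 < cable-8; cable-8 < cable-9; cable-9 < cable-7; cable-7 < cable-10; cable-10 < cable-5; cable-5 < cable-12. Chaining them end to end gives the full order.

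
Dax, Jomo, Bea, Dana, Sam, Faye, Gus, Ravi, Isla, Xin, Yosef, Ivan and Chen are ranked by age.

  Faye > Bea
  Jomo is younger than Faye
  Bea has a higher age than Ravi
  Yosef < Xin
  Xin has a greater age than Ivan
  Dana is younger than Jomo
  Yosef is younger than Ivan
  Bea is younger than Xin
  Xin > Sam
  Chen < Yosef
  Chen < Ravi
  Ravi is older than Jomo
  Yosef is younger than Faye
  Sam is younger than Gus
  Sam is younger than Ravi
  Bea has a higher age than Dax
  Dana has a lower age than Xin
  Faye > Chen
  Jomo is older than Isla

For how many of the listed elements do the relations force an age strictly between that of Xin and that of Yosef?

Chaining upward from Yosef reaches: Ivan, Faye.
Chaining downward from Xin reaches: Isla, Dana, Sam, Chen, Ivan, Dax, Jomo, Ravi, Bea.
Strictly between Yosef and Xin are those in both lists: Ivan — 1 element.

1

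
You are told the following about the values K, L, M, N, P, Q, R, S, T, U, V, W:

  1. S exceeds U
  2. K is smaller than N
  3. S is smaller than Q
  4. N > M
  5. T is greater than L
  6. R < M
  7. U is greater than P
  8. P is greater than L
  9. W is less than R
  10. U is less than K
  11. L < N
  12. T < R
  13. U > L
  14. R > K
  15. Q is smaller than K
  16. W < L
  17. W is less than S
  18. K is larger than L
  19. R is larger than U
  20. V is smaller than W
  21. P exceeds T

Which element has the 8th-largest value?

Piecing the relations together gives one ordering: V < W < L < T < P < U < S < Q < K < R < M < N.
Counting 8 from the largest end gives P.

P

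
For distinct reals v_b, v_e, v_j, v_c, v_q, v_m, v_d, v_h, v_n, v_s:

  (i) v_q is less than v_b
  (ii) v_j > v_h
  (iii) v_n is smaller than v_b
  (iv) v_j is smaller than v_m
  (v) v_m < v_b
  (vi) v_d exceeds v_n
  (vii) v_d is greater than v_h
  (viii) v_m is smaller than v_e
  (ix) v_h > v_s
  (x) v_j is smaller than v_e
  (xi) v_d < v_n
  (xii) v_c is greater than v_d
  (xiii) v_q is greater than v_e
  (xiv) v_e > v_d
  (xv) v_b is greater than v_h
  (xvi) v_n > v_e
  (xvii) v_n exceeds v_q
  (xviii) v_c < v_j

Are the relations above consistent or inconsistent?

Chaining the given relations yields v_d < v_c < v_j < v_m < v_e < v_q < v_n, so v_d < v_n. But one relation states v_n < v_d. These cannot both hold.

inconsistent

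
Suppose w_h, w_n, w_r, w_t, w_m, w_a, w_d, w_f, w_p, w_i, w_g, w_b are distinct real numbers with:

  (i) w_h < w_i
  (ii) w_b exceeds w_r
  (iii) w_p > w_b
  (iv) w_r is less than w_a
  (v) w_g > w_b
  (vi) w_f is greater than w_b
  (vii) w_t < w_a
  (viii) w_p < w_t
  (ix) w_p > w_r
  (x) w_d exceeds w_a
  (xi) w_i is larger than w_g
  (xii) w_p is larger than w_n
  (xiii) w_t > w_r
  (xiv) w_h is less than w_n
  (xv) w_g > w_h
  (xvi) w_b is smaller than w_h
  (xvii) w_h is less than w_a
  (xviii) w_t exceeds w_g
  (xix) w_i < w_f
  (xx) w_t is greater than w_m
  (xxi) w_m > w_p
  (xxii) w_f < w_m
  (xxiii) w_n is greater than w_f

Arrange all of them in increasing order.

w_r < w_b < w_h < w_g < w_i < w_f < w_n < w_p < w_m < w_t < w_a < w_d

Each adjacent pair is fixed by a given relation: w_r < w_b; w_b < w_h; w_h < w_g; w_g < w_i; w_i < w_f; w_f < w_n; w_n < w_p; w_p < w_m; w_m < w_t; w_t < w_a; w_a < w_d. Chaining them end to end gives the full order.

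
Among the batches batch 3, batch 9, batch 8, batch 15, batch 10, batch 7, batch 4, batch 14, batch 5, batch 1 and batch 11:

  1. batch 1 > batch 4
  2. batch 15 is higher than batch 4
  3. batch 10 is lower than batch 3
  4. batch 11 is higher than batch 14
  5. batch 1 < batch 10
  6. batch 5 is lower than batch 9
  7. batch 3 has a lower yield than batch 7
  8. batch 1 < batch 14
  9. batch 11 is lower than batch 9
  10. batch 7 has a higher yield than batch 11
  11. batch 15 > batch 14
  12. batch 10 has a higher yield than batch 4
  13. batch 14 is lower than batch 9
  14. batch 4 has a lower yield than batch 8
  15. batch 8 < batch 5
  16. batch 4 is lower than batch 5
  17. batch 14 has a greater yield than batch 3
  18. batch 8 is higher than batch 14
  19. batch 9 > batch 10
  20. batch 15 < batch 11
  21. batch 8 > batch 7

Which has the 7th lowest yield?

batch 11

Piecing the relations together gives one ordering: batch 4 < batch 1 < batch 10 < batch 3 < batch 14 < batch 15 < batch 11 < batch 7 < batch 8 < batch 5 < batch 9.
Counting 7 from the smallest end gives batch 11.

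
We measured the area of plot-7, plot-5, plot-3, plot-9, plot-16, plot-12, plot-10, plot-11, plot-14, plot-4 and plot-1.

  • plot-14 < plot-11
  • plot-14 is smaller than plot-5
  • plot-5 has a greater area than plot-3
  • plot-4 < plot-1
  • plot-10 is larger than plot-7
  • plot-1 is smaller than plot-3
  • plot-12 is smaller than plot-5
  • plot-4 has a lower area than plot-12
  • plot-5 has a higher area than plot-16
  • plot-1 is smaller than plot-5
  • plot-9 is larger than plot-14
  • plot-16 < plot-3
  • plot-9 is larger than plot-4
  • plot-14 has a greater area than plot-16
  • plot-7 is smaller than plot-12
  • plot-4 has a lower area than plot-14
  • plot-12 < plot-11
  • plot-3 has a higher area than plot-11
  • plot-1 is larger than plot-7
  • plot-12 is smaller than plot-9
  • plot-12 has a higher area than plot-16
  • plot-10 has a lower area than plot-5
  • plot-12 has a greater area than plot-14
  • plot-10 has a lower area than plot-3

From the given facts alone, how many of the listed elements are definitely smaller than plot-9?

From plot-9 the given relations immediately reach plot-4, plot-14, plot-12.
From those, plot-16, plot-7 — 5 in total.
Nothing else is reachable below plot-9; 5 in all.

5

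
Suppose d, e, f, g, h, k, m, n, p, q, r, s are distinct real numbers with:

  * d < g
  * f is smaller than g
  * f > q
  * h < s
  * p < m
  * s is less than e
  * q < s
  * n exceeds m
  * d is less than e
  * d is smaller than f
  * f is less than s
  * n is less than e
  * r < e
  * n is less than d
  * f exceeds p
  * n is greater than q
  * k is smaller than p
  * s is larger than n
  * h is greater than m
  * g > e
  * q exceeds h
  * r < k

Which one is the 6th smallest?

Piecing the relations together gives one ordering: r < k < p < m < h < q < n < d < f < s < e < g.
Counting 6 from the smallest end gives q.

q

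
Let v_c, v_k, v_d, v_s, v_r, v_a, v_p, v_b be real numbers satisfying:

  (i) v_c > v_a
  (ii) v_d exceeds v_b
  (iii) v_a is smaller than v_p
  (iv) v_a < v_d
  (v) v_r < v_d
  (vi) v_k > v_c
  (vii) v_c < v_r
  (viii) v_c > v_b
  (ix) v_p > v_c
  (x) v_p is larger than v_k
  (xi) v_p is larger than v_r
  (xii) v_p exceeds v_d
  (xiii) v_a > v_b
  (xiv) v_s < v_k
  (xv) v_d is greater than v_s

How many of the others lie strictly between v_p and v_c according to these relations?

The relations place v_c below v_p. An element lies strictly between them when it is forced above v_c and also forced below v_p.
Above v_c: {v_k, v_r, v_d}. Below v_p: {v_s, v_b, v_a, v_k, v_r, v_d}.
Intersection: {v_k, v_r, v_d} — 3.

3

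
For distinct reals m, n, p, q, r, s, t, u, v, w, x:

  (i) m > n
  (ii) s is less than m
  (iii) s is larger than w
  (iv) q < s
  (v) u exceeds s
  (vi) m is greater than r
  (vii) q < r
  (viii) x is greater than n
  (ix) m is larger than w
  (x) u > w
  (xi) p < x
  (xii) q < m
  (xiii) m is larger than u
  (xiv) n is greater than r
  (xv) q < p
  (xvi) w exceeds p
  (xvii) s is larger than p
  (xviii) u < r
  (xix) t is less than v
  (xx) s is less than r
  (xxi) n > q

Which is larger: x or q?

Chaining the given relations: q < p < w < s < u < r < n < x.
So q < x; x is the larger of the two.

x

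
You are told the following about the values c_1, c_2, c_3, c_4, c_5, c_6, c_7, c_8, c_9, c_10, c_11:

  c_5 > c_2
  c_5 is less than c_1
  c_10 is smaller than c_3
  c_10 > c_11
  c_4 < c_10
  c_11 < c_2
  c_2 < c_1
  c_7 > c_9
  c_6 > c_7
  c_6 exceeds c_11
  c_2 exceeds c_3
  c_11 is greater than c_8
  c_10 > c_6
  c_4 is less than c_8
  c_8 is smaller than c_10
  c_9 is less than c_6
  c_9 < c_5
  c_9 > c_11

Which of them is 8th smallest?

c_3

Piecing the relations together gives one ordering: c_4 < c_8 < c_11 < c_9 < c_7 < c_6 < c_10 < c_3 < c_2 < c_5 < c_1.
The 8th smallest is c_3.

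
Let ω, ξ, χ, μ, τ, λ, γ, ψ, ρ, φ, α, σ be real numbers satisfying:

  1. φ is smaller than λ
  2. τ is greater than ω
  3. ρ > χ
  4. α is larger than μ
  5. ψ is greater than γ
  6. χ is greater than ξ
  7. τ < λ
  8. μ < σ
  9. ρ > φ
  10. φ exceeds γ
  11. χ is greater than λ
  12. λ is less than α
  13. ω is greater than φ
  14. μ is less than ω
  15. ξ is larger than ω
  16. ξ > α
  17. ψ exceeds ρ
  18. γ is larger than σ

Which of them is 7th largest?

τ

The consecutive relations fix a unique order: μ < σ < γ < φ < ω < τ < λ < α < ξ < χ < ρ < ψ.
Counting 7 from the largest end gives τ.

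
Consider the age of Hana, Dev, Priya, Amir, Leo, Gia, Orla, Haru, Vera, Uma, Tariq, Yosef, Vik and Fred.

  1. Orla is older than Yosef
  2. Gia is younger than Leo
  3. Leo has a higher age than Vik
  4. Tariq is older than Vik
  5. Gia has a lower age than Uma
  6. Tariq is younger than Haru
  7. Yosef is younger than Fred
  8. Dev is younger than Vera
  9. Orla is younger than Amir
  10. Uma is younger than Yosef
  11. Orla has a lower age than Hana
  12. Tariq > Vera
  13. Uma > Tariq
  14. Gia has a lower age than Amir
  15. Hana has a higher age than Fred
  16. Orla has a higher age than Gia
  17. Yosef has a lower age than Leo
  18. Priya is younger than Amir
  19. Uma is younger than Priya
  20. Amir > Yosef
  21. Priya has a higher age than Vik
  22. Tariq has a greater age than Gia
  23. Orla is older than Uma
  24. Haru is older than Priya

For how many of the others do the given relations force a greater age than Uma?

8

The elements the relations force above Uma are Yosef, Leo, Fred, Priya, Haru, Orla, Hana, Amir — no chain reaches any other.
That is 8.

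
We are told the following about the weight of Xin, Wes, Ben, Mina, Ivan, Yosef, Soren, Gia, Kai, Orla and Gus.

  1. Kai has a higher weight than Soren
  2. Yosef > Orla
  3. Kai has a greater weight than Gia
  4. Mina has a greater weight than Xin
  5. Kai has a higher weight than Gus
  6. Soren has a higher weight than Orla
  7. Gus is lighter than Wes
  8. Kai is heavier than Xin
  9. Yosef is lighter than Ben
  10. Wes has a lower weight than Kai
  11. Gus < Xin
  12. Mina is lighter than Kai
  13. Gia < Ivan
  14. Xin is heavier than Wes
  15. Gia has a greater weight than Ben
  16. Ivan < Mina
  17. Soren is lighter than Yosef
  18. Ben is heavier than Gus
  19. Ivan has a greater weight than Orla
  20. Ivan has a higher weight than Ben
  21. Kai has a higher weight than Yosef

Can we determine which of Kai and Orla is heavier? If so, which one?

Orla < Soren and Soren < Yosef give Orla < Yosef.
Then Yosef < Ben extends the chain to Ben.
Then Ben < Gia extends the chain to Gia.
With Gia < Ivan: Orla < Soren < Yosef < Ben < Gia < Ivan.
Then Ivan < Mina extends the chain to Mina.
With Mina < Kai: Orla < Soren < Yosef < Ben < Gia < Ivan < Mina < Kai.
So Kai is heavier.

Kai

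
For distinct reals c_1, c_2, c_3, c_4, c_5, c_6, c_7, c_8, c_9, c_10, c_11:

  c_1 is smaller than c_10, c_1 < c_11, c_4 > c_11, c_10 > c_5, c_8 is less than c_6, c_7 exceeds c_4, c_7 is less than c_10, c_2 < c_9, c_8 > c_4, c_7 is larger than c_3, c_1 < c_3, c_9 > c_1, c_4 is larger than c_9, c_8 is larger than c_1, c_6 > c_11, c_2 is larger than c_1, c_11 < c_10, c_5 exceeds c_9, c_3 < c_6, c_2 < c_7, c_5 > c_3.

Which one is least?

c_1

c_11 is not least since c_1 < c_11; c_2 is not least since c_1 < c_2; c_9 is not least since c_1 < c_9; c_4 is not least since c_9 < c_4; c_3 is not least since c_1 < c_3; c_8 is not least since c_4 < c_8; c_6 is not least since c_3 < c_6; c_7 is not least since c_2 < c_7; c_5 is not least since c_9 < c_5; c_10 is not least since c_5 < c_10.
Only c_1 has nothing below it, so c_1 is the least.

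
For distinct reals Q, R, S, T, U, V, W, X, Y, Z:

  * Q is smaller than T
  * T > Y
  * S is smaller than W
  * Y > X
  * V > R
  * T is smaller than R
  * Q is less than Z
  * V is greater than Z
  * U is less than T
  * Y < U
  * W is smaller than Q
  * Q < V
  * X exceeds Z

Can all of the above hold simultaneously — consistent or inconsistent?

consistent

The single ordering S < W < Q < Z < X < Y < U < T < R < V satisfies every listed relation, so no contradiction arises.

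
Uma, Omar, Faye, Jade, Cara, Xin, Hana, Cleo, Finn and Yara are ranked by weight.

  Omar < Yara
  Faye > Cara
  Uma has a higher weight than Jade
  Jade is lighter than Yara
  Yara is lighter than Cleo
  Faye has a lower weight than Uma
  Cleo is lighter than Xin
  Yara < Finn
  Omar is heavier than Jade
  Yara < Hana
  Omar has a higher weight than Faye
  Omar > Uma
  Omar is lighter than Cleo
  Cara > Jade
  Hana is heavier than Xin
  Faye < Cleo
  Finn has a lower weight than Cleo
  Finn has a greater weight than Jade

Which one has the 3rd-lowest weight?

The consecutive relations fix a unique order: Jade < Cara < Faye < Uma < Omar < Yara < Finn < Cleo < Xin < Hana.
Counting 3 from the smallest end gives Faye.

Faye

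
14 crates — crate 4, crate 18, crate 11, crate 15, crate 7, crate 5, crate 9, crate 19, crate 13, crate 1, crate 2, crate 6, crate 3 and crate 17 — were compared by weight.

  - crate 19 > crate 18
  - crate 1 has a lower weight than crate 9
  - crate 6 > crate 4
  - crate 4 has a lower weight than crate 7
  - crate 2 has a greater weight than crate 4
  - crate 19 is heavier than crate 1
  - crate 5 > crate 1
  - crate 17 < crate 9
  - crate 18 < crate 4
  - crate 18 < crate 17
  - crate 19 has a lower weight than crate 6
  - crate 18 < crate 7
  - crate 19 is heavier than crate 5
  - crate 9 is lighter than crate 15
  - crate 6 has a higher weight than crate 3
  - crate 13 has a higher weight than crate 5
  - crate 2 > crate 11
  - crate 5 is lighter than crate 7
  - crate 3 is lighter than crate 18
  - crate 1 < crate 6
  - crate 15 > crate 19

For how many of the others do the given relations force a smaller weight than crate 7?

5

Directly below crate 7: crate 18, crate 5, crate 4.
One step further: crate 3, crate 1 (5 so far).
No other element is forced below crate 7 by the given relations, so the count is 5.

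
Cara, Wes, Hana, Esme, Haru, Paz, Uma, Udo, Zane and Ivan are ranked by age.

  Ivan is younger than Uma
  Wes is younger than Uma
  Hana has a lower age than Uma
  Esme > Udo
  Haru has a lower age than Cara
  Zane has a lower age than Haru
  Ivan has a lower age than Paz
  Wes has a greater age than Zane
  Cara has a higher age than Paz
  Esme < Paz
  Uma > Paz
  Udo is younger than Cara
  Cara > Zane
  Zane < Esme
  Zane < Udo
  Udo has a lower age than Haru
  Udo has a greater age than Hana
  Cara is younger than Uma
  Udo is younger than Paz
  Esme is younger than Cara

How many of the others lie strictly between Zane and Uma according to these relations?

The relations place Zane below Uma. An element lies strictly between them when it is forced above Zane and also forced below Uma.
Above Zane: {Wes, Udo, Esme, Haru, Paz, Cara}. Below Uma: {Wes, Ivan, Hana, Udo, Esme, Haru, Paz, Cara}.
Intersection: {Wes, Udo, Esme, Haru, Paz, Cara} — 6.

6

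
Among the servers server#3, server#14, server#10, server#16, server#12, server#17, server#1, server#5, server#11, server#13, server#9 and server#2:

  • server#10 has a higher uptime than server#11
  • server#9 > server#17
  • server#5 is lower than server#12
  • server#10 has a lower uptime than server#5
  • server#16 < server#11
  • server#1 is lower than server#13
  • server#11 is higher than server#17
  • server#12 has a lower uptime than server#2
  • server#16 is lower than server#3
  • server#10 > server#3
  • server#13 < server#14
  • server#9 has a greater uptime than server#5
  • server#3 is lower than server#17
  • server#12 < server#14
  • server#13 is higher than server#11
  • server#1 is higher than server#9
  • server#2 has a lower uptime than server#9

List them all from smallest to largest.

server#16 < server#3 < server#17 < server#11 < server#10 < server#5 < server#12 < server#2 < server#9 < server#1 < server#13 < server#14

Nothing is placed below server#16, so it is least; from there server#16 < server#3; server#3 < server#17; server#17 < server#11; server#11 < server#10; server#10 < server#5; server#5 < server#12; server#12 < server#2; server#2 < server#9; server#9 < server#1; server#1 < server#13; server#13 < server#14, each given directly.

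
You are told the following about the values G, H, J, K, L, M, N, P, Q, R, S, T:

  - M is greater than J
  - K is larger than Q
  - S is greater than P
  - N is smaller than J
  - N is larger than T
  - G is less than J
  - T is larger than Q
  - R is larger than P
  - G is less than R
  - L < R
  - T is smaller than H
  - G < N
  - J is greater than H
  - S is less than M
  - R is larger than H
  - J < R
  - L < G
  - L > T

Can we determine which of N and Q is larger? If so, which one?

N

The relevant relations are Q < T; T < L; L < G; G < N.
Chaining these gives Q < T < L < G < N.
So N is larger.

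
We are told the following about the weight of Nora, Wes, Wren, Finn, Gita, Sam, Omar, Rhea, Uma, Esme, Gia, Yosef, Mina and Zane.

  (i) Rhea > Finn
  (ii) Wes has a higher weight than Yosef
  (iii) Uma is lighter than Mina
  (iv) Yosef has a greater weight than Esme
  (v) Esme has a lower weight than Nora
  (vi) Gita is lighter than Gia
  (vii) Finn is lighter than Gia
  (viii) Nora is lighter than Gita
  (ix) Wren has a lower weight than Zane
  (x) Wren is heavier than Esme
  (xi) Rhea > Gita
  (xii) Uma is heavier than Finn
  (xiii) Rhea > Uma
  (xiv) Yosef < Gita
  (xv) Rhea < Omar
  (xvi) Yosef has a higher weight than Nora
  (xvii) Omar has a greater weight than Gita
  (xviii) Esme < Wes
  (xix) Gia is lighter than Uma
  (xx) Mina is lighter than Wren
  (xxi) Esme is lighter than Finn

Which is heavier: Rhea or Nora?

Rhea

Chaining the given relations: Nora < Yosef < Gita < Gia < Uma < Rhea.
So Nora < Rhea; Rhea is the heavier of the two.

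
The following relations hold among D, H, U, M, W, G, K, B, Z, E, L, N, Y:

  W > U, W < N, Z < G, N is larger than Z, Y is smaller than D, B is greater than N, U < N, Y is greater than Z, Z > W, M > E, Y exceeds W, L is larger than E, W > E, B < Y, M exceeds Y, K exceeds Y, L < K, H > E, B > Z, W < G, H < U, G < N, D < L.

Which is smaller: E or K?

E

Following the relations from E: E < H < U < W < Z < G < N < B < Y < D < L < K.
So E < K; E is the smaller of the two.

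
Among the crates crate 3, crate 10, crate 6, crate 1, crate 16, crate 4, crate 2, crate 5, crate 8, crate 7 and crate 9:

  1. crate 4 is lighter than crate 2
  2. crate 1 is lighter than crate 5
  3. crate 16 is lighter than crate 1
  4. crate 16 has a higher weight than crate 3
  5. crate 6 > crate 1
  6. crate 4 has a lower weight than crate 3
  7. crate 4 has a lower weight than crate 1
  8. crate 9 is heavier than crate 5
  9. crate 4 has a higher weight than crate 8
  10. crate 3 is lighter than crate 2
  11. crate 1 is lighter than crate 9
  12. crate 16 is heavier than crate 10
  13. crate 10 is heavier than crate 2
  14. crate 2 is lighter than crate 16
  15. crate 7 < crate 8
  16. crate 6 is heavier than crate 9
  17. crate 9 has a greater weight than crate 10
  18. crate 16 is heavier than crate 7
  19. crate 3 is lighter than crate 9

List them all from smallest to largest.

Each adjacent pair is fixed by a given relation: crate 7 < crate 8; crate 8 < crate 4; crate 4 < crate 3; crate 3 < crate 2; crate 2 < crate 10; crate 10 < crate 16; crate 16 < crate 1; crate 1 < crate 5; crate 5 < crate 9; crate 9 < crate 6. Chaining them end to end gives the full order.

crate 7 < crate 8 < crate 4 < crate 3 < crate 2 < crate 10 < crate 16 < crate 1 < crate 5 < crate 9 < crate 6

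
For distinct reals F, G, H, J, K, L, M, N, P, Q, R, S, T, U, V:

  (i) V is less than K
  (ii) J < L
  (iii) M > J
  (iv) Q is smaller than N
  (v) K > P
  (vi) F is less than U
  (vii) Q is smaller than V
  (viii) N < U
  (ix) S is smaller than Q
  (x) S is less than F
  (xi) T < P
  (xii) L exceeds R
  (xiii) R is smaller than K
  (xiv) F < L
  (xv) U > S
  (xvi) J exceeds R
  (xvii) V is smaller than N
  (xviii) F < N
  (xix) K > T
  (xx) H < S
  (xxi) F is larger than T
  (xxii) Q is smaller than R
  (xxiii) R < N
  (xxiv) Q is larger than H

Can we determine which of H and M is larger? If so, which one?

M

H < S and S < Q give H < Q.
With Q < R: H < S < Q < R.
With R < J: H < S < Q < R < J.
With J < M: H < S < Q < R < J < M.
So M is larger.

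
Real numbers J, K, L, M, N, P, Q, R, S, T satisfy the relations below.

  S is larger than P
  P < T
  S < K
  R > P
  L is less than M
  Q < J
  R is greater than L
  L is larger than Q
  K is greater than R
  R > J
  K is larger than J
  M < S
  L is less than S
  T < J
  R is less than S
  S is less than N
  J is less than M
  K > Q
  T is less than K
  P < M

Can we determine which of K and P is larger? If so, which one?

P < T < J < M < S < K, by transitivity through T, J, M, S.
So K is larger.

K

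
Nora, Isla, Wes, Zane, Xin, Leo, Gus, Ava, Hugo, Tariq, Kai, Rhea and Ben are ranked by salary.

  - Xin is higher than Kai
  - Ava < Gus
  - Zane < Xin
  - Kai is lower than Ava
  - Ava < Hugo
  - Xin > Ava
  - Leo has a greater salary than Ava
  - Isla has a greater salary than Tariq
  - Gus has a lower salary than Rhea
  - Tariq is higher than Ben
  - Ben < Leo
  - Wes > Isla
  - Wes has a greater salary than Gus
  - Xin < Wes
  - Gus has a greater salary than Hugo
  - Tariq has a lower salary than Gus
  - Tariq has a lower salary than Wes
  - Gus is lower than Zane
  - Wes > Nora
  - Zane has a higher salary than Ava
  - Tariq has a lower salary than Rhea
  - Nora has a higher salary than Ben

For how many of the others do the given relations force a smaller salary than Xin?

7

The elements the relations force below Xin are Kai, Ava, Ben, Tariq, Hugo, Gus, Zane — no chain reaches any other.
That is 7.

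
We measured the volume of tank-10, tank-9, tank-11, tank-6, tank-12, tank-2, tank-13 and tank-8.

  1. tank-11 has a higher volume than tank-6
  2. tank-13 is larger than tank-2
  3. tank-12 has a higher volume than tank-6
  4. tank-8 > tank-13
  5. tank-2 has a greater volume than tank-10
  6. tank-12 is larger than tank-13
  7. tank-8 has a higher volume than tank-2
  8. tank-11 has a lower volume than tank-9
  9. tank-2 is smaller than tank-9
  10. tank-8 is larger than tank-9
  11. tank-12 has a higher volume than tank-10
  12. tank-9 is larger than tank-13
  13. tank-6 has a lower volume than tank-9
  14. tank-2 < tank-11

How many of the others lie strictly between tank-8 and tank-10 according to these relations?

Chaining upward from tank-10 reaches: tank-2, tank-13, tank-11, tank-9, tank-12.
Chaining downward from tank-8 reaches: tank-6, tank-2, tank-13, tank-11, tank-9.
Strictly between tank-10 and tank-8 are those in both lists: tank-2, tank-13, tank-11, tank-9 — 4 elements.

4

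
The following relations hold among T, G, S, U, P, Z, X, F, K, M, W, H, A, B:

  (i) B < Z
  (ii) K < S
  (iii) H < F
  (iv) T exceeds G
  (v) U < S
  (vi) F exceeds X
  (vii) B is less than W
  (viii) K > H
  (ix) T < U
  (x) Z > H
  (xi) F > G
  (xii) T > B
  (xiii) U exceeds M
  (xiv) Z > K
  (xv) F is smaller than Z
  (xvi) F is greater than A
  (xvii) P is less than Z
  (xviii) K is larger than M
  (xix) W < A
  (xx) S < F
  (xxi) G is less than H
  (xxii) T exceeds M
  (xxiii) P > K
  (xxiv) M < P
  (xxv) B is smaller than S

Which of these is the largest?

Z

Chaining downward from Z: directly below it, H, B, K, P, F; then G, M, S, A, X; then U, W; then T.
That covers every other element, and nothing is given above Z, so Z is the largest.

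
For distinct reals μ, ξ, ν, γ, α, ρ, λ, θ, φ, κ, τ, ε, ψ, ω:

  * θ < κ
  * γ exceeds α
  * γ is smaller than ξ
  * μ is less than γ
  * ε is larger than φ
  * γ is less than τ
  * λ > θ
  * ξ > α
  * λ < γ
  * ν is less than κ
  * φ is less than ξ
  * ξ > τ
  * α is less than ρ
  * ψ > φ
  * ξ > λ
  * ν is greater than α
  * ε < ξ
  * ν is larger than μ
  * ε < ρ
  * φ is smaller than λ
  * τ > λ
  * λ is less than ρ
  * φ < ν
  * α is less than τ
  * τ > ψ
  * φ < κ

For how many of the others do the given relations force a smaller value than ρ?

The elements the relations force below ρ are θ, φ, ε, λ, α — no chain reaches any other.
That is 5.

5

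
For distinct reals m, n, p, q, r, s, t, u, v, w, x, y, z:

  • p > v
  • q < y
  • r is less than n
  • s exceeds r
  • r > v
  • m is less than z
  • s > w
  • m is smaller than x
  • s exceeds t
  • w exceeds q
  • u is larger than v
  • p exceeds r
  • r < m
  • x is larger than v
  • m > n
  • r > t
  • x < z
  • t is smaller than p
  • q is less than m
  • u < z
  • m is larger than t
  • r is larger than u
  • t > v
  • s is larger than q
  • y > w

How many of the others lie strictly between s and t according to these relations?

The relations place t below s. An element lies strictly between them when it is forced above t and also forced below s.
Above t: {r, n, m, x, z, p}. Below s: {q, v, u, r, w}.
Intersection: {r} — 1.

1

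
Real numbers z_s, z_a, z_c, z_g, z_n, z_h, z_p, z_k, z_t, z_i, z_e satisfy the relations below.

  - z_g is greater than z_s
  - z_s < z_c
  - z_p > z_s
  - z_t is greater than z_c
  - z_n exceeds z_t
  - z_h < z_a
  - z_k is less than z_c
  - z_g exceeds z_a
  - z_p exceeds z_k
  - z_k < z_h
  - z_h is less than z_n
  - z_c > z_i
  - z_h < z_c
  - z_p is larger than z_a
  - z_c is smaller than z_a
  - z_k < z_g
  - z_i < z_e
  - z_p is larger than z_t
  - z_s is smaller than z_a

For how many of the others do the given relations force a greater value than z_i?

7

Directly above z_i: z_e, z_c.
One step further: z_a, z_t (4 so far).
One step further: z_g, z_n, z_p (7 so far).
Nothing else is reachable above z_i; 7 in all.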